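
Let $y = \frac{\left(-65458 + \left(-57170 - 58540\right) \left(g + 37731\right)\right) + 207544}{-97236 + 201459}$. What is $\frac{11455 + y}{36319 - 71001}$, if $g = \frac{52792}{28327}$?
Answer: $\frac{4278797536353}{4875834900482} \approx 0.87755$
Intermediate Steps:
$g = \frac{52792}{28327}$ ($g = 52792 \cdot \frac{1}{28327} = \frac{52792}{28327} \approx 1.8637$)
$y = - \frac{5889220487308}{140586901}$ ($y = \frac{\left(-65458 + \left(-57170 - 58540\right) \left(\frac{52792}{28327} + 37731\right)\right) + 207544}{-97236 + 201459} = \frac{\left(-65458 - \frac{123677655103590}{28327}\right) + 207544}{104223} = \left(\left(-65458 - \frac{123677655103590}{28327}\right) + 207544\right) \frac{1}{104223} = \left(- \frac{123679509332356}{28327} + 207544\right) \frac{1}{104223} = \left(- \frac{123673630233468}{28327}\right) \frac{1}{104223} = - \frac{5889220487308}{140586901} \approx -41890.0$)
$\frac{11455 + y}{36319 - 71001} = \frac{11455 - \frac{5889220487308}{140586901}}{36319 - 71001} = - \frac{4278797536353}{140586901 \left(-34682\right)} = \left(- \frac{4278797536353}{140586901}\right) \left(- \frac{1}{34682}\right) = \frac{4278797536353}{4875834900482}$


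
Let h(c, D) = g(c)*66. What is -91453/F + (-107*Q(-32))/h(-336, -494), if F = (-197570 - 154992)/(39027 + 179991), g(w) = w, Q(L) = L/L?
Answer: 4532470012931/79779744 ≈ 56812.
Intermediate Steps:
Q(L) = 1
F = -176281/109509 (F = -352562/219018 = -352562*1/219018 = -176281/109509 ≈ -1.6097)
h(c, D) = 66*c (h(c, D) = c*66 = 66*c)
-91453/F + (-107*Q(-32))/h(-336, -494) = -91453/(-176281/109509) + (-107*1)/((66*(-336))) = -91453*(-109509/176281) - 107/(-22176) = 10014926577/176281 - 107*(-1/22176) = 10014926577/176281 + 107/22176 = 4532470012931/79779744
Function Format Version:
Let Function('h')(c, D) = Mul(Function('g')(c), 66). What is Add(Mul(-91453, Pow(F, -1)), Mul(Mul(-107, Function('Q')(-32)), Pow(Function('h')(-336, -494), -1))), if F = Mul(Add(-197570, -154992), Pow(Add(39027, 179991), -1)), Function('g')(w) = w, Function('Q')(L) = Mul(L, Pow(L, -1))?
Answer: Rational(4532470012931, 79779744) ≈ 56812.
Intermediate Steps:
Function('Q')(L) = 1
F = Rational(-176281, 109509) (F = Mul(-352562, Pow(219018, -1)) = Mul(-352562, Rational(1, 219018)) = Rational(-176281, 109509) ≈ -1.6097)
Function('h')(c, D) = Mul(66, c) (Function('h')(c, D) = Mul(c, 66) = Mul(66, c))
Add(Mul(-91453, Pow(F, -1)), Mul(Mul(-107, Function('Q')(-32)), Pow(Function('h')(-336, -494), -1))) = Add(Mul(-91453, Pow(Rational(-176281, 109509), -1)), Mul(Mul(-107, 1), Pow(Mul(66, -336), -1))) = Add(Mul(-91453, Rational(-109509, 176281)), Mul(-107, Pow(-22176, -1))) = Add(Rational(10014926577, 176281), Mul(-107, Rational(-1, 22176))) = Add(Rational(10014926577, 176281), Rational(107, 22176)) = Rational(4532470012931, 79779744)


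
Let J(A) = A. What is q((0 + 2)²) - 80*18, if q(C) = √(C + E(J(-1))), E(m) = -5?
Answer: -1440 + I ≈ -1440.0 + 1.0*I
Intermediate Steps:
q(C) = √(-5 + C) (q(C) = √(C - 5) = √(-5 + C))
q((0 + 2)²) - 80*18 = √(-5 + (0 + 2)²) - 80*18 = √(-5 + 2²) - 1440 = √(-5 + 4) - 1440 = √(-1) - 1440 = I - 1440 = -1440 + I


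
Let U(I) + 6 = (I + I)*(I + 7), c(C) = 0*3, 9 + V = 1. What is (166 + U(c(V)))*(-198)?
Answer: -31680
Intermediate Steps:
V = -8 (V = -9 + 1 = -8)
c(C) = 0
U(I) = -6 + 2*I*(7 + I) (U(I) = -6 + (I + I)*(I + 7) = -6 + (2*I)*(7 + I) = -6 + 2*I*(7 + I))
(166 + U(c(V)))*(-198) = (166 + (-6 + 2*0**2 + 14*0))*(-198) = (166 + (-6 + 2*0 + 0))*(-198) = (166 + (-6 + 0 + 0))*(-198) = (166 - 6)*(-198) = 160*(-198) = -31680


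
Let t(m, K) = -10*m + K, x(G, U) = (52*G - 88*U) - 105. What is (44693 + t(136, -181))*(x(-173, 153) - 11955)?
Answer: -1489607040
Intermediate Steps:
x(G, U) = -105 - 88*U + 52*G (x(G, U) = (-88*U + 52*G) - 105 = -105 - 88*U + 52*G)
t(m, K) = K - 10*m
(44693 + t(136, -181))*(x(-173, 153) - 11955) = (44693 + (-181 - 10*136))*((-105 - 88*153 + 52*(-173)) - 11955) = (44693 + (-181 - 1360))*((-105 - 13464 - 8996) - 11955) = (44693 - 1541)*(-22565 - 11955) = 43152*(-34520) = -1489607040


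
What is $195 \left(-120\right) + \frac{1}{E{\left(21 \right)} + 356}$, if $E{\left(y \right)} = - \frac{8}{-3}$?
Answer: $- \frac{25178397}{1076} \approx -23400.0$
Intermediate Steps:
$E{\left(y \right)} = \frac{8}{3}$ ($E{\left(y \right)} = \left(-8\right) \left(- \frac{1}{3}\right) = \frac{8}{3}$)
$195 \left(-120\right) + \frac{1}{E{\left(21 \right)} + 356} = 195 \left(-120\right) + \frac{1}{\frac{8}{3} + 356} = -23400 + \frac{1}{\frac{1076}{3}} = -23400 + \frac{3}{1076} = - \frac{25178397}{1076}$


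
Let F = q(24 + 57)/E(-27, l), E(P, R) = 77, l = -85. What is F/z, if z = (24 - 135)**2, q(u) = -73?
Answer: -73/948717 ≈ -7.6946e-5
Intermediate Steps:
F = -73/77 ≈ -0.94805
z = 12321 (z = (-111)**2 = 12321)
F/z = -73/77/12321 = -73/77*1/12321 = -73/948717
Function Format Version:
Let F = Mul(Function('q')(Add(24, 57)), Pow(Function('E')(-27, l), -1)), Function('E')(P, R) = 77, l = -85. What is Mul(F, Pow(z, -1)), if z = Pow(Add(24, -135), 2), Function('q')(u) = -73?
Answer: Rational(-73, 948717) ≈ -7.6946e-5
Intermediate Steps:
F = Rational(-73, 77) (F = Mul(-73, Pow(77, -1)) = Mul(-73, Rational(1, 77)) = Rational(-73, 77) ≈ -0.94805)
z = 12321 (z = Pow(-111, 2) = 12321)
Mul(F, Pow(z, -1)) = Mul(Rational(-73, 77), Pow(12321, -1)) = Mul(Rational(-73, 77), Rational(1, 12321)) = Rational(-73, 948717)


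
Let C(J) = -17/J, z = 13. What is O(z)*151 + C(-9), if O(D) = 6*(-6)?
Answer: -48907/9 ≈ -5434.1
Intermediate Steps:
O(D) = -36
O(z)*151 + C(-9) = -36*151 - 17/(-9) = -5436 - 17*(-1/9) = -5436 + 17/9 = -48907/9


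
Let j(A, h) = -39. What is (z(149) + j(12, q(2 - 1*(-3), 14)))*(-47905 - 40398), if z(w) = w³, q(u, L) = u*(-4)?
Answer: -292098376730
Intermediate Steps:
q(u, L) = -4*u
(z(149) + j(12, q(2 - 1*(-3), 14)))*(-47905 - 40398) = (149³ - 39)*(-47905 - 40398) = (3307949 - 39)*(-88303) = 3307910*(-88303) = -292098376730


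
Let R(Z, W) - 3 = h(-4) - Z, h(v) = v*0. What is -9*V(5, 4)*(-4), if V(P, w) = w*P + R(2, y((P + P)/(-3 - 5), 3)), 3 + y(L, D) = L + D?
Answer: 756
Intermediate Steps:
y(L, D) = -3 + D + L (y(L, D) = -3 + (L + D) = -3 + (D + L) = -3 + D + L)
h(v) = 0
R(Z, W) = 3 - Z (R(Z, W) = 3 + (0 - Z) = 3 - Z)
V(P, w) = 1 + P*w (V(P, w) = w*P + (3 - 1*2) = P*w + (3 - 2) = P*w + 1 = 1 + P*w)
-9*V(5, 4)*(-4) = -9*(1 + 5*4)*(-4) = -9*(1 + 20)*(-4) = -9*21*(-4) = -189*(-4) = 756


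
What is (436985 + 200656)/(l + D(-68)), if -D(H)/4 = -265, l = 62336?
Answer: 70849/7044 ≈ 10.058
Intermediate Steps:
D(H) = 1060 (D(H) = -4*(-265) = 1060)
(436985 + 200656)/(l + D(-68)) = (436985 + 200656)/(62336 + 1060) = 637641/63396 = 637641*(1/63396) = 70849/7044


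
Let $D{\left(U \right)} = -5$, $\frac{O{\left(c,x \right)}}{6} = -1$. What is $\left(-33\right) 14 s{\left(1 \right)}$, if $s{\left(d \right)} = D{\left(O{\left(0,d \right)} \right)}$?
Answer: $2310$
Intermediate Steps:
$O{\left(c,x \right)} = -6$ ($O{\left(c,x \right)} = 6 \left(-1\right) = -6$)
$s{\left(d \right)} = -5$
$\left(-33\right) 14 s{\left(1 \right)} = \left(-33\right) 14 \left(-5\right) = \left(-462\right) \left(-5\right) = 2310$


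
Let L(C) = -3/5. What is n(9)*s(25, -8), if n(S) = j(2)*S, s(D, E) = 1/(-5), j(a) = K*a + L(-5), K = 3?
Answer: -243/25 ≈ -9.7200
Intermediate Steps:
L(C) = -3/5 (L(C) = -3*1/5 = -3/5)
j(a) = -3/5 + 3*a (j(a) = 3*a - 3/5 = -3/5 + 3*a)
s(D, E) = -1/5
n(S) = 27*S/5 (n(S) = (-3/5 + 3*2)*S = (-3/5 + 6)*S = 27*S/5)
n(9)*s(25, -8) = ((27/5)*9)*(-1/5) = (243/5)*(-1/5) = -243/25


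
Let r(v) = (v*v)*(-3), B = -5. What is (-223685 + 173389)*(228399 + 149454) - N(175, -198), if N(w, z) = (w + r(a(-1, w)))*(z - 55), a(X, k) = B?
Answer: -19004469188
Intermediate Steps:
a(X, k) = -5
r(v) = -3*v² (r(v) = v²*(-3) = -3*v²)
N(w, z) = (-75 + w)*(-55 + z) (N(w, z) = (w - 3*(-5)²)*(z - 55) = (w - 3*25)*(-55 + z) = (w - 75)*(-55 + z) = (-75 + w)*(-55 + z))
(-223685 + 173389)*(228399 + 149454) - N(175, -198) = (-223685 + 173389)*(228399 + 149454) - (4125 - 75*(-198) - 55*175 + 175*(-198)) = -50296*377853 - (4125 + 14850 - 9625 - 34650) = -19004494488 - 1*(-25300) = -19004494488 + 25300 = -19004469188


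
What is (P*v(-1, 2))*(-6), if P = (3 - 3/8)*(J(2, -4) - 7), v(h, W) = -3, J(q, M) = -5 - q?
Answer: -1323/2 ≈ -661.50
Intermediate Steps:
P = -147/4 (P = (3 - 3/8)*((-5 - 1*2) - 7) = (3 - 3*⅛)*((-5 - 2) - 7) = (3 - 3/8)*(-7 - 7) = (21/8)*(-14) = -147/4 ≈ -36.750)
(P*v(-1, 2))*(-6) = -147/4*(-3)*(-6) = (441/4)*(-6) = -1323/2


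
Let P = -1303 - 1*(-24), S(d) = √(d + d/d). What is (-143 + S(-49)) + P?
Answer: -1422 + 4*I*√3 ≈ -1422.0 + 6.9282*I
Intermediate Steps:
S(d) = √(1 + d) (S(d) = √(d + 1) = √(1 + d))
P = -1279 (P = -1303 + 24 = -1279)
(-143 + S(-49)) + P = (-143 + √(1 - 49)) - 1279 = (-143 + √(-48)) - 1279 = (-143 + 4*I*√3) - 1279 = -1422 + 4*I*√3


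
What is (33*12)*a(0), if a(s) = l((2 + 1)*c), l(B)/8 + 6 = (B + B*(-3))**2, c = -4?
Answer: 1805760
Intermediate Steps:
l(B) = -48 + 32*B**2 (l(B) = -48 + 8*(B + B*(-3))**2 = -48 + 8*(B - 3*B)**2 = -48 + 8*(-2*B)**2 = -48 + 8*(4*B**2) = -48 + 32*B**2)
a(s) = 4560 (a(s) = -48 + 32*((2 + 1)*(-4))**2 = -48 + 32*(3*(-4))**2 = -48 + 32*(-12)**2 = -48 + 32*144 = -48 + 4608 = 4560)
(33*12)*a(0) = (33*12)*4560 = 396*4560 = 1805760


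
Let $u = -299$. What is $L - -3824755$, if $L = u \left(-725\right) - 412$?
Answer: $4041118$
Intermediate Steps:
$L = 216363$ ($L = \left(-299\right) \left(-725\right) - 412 = 216775 - 412 = 216363$)
$L - -3824755 = 216363 - -3824755 = 216363 + 3824755 = 4041118$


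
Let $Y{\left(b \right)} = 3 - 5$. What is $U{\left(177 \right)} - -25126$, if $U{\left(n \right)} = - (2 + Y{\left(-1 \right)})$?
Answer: $25126$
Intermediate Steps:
$Y{\left(b \right)} = -2$
$U{\left(n \right)} = 0$ ($U{\left(n \right)} = - (2 - 2) = \left(-1\right) 0 = 0$)
$U{\left(177 \right)} - -25126 = 0 - -25126 = 0 + 25126 = 25126$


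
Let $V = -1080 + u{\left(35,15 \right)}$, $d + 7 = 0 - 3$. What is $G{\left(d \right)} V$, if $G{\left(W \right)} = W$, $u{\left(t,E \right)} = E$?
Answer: $10650$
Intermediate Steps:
$d = -10$ ($d = -7 + \left(0 - 3\right) = -7 - 3 = -10$)
$V = -1065$ ($V = -1080 + 15 = -1065$)
$G{\left(d \right)} V = \left(-10\right) \left(-1065\right) = 10650$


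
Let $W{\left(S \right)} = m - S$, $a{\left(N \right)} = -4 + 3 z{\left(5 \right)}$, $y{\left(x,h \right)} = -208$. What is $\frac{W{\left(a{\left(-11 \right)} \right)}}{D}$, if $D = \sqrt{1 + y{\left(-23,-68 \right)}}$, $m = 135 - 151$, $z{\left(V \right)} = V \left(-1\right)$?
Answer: $- \frac{i \sqrt{23}}{23} \approx - 0.20851 i$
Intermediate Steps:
$z{\left(V \right)} = - V$
$m = -16$
$a{\left(N \right)} = -19$ ($a{\left(N \right)} = -4 + 3 \left(\left(-1\right) 5\right) = -4 + 3 \left(-5\right) = -4 - 15 = -19$)
$W{\left(S \right)} = -16 - S$
$D = 3 i \sqrt{23}$ ($D = \sqrt{1 - 208} = \sqrt{-207} = 3 i \sqrt{23} \approx 14.387 i$)
$\frac{W{\left(a{\left(-11 \right)} \right)}}{D} = \frac{-16 - -19}{3 i \sqrt{23}} = \left(-16 + 19\right) \left(- \frac{i \sqrt{23}}{69}\right) = 3 \left(- \frac{i \sqrt{23}}{69}\right) = - \frac{i \sqrt{23}}{23}$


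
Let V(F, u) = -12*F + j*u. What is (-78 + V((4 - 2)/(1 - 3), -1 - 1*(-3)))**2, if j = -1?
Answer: 4624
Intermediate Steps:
V(F, u) = -u - 12*F (V(F, u) = -12*F - u = -u - 12*F)
(-78 + V((4 - 2)/(1 - 3), -1 - 1*(-3)))**2 = (-78 + (-(-1 - 1*(-3)) - 12*(4 - 2)/(1 - 3)))**2 = (-78 + (-(-1 + 3) - 24/(-2)))**2 = (-78 + (-1*2 - 24*(-1)/2))**2 = (-78 + (-2 - 12*(-1)))**2 = (-78 + (-2 + 12))**2 = (-78 + 10)**2 = (-68)**2 = 4624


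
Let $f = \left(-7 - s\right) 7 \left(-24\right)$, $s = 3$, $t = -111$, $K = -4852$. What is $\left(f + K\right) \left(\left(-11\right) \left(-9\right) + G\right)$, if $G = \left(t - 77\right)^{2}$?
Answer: $-112425196$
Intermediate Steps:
$G = 35344$ ($G = \left(-111 - 77\right)^{2} = \left(-188\right)^{2} = 35344$)
$f = 1680$ ($f = \left(-7 - 3\right) 7 \left(-24\right) = \left(-10\right) 7 \left(-24\right) = \left(-70\right) \left(-24\right) = 1680$)
$\left(f + K\right) \left(\left(-11\right) \left(-9\right) + G\right) = \left(1680 - 4852\right) \left(\left(-11\right) \left(-9\right) + 35344\right) = - 3172 \left(99 + 35344\right) = \left(-3172\right) 35443 = -112425196$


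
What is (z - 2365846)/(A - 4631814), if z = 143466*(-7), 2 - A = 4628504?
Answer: 842527/2315079 ≈ 0.36393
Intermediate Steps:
A = -4628502 (A = 2 - 1*4628504 = 2 - 4628504 = -4628502)
z = -1004262
(z - 2365846)/(A - 4631814) = (-1004262 - 2365846)/(-4628502 - 4631814) = -3370108/(-9260316) = -3370108*(-1/9260316) = 842527/2315079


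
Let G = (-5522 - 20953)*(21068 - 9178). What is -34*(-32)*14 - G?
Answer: 314802982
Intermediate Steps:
G = -314787750 (G = -26475*11890 = -314787750)
-34*(-32)*14 - G = -34*(-32)*14 - 1*(-314787750) = 1088*14 + 314787750 = 15232 + 314787750 = 314802982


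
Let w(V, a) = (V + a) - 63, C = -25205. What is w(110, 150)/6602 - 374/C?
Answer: 7434533/166403410 ≈ 0.044678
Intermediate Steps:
w(V, a) = -63 + V + a
w(110, 150)/6602 - 374/C = (-63 + 110 + 150)/6602 - 374/(-25205) = 197*(1/6602) - 374*(-1/25205) = 197/6602 + 374/25205 = 7434533/166403410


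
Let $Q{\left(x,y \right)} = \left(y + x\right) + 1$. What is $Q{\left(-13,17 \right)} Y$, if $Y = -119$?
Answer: $-595$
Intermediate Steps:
$Q{\left(x,y \right)} = 1 + x + y$ ($Q{\left(x,y \right)} = \left(x + y\right) + 1 = 1 + x + y$)
$Q{\left(-13,17 \right)} Y = \left(1 - 13 + 17\right) \left(-119\right) = 5 \left(-119\right) = -595$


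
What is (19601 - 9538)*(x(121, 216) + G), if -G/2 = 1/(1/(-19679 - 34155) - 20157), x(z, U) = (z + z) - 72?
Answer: 1856347142829774/1085131939 ≈ 1.7107e+6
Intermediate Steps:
x(z, U) = -72 + 2*z (x(z, U) = 2*z - 72 = -72 + 2*z)
G = 107668/1085131939 (G = -2/(1/(-19679 - 34155) - 20157) = -2/(1/(-53834) - 20157) = -2/(-1/53834 - 20157) = -2/(-1085131939/53834) = -2*(-53834/1085131939) = 107668/1085131939 ≈ 9.9221e-5)
(19601 - 9538)*(x(121, 216) + G) = (19601 - 9538)*((-72 + 2*121) + 107668/1085131939) = 10063*((-72 + 242) + 107668/1085131939) = 10063*(170 + 107668/1085131939) = 10063*(184472537298/1085131939) = 1856347142829774/1085131939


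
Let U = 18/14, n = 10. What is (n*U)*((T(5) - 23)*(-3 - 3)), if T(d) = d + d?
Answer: 7020/7 ≈ 1002.9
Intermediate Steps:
T(d) = 2*d
U = 9/7 (U = 18*(1/14) = 9/7 ≈ 1.2857)
(n*U)*((T(5) - 23)*(-3 - 3)) = (10*(9/7))*((2*5 - 23)*(-3 - 3)) = 90*((10 - 23)*(-6))/7 = 90*(-13*(-6))/7 = (90/7)*78 = 7020/7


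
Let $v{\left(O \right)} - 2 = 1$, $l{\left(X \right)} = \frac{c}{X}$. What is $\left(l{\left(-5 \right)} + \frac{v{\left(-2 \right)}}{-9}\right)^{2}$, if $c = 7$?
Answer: $\frac{676}{225} \approx 3.0044$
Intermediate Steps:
$l{\left(X \right)} = \frac{7}{X}$
$v{\left(O \right)} = 3$ ($v{\left(O \right)} = 2 + 1 = 3$)
$\left(l{\left(-5 \right)} + \frac{v{\left(-2 \right)}}{-9}\right)^{2} = \left(\frac{7}{-5} + \frac{3}{-9}\right)^{2} = \left(7 \left(- \frac{1}{5}\right) + 3 \left(- \frac{1}{9}\right)\right)^{2} = \left(- \frac{7}{5} - \frac{1}{3}\right)^{2} = \left(- \frac{26}{15}\right)^{2} = \frac{676}{225}$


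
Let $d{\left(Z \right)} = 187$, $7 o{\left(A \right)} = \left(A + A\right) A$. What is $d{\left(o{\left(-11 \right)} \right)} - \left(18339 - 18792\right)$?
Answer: $640$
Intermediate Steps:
$o{\left(A \right)} = \frac{2 A^{2}}{7}$ ($o{\left(A \right)} = \frac{\left(A + A\right) A}{7} = \frac{2 A A}{7} = \frac{2 A^{2}}{7}$)
$d{\left(o{\left(-11 \right)} \right)} - \left(18339 - 18792\right) = 187 - \left(18339 - 18792\right) = 187 - -453 = 187 + 453 = 640$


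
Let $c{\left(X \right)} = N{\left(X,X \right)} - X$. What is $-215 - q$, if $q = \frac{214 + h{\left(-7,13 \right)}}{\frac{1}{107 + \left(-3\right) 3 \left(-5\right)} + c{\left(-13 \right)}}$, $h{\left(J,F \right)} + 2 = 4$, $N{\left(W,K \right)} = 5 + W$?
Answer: $- \frac{196447}{761} \approx -258.14$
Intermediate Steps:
$c{\left(X \right)} = 5$ ($c{\left(X \right)} = \left(5 + X\right) - X = 5$)
$h{\left(J,F \right)} = 2$ ($h{\left(J,F \right)} = -2 + 4 = 2$)
$q = \frac{32832}{761}$ ($q = \frac{214 + 2}{\frac{1}{107 + \left(-3\right) 3 \left(-5\right)} + 5} = \frac{216}{\frac{1}{107 - -45} + 5} = \frac{216}{\frac{1}{107 + 45} + 5} = \frac{216}{\frac{1}{152} + 5} = \frac{216}{\frac{761}{152}} = 216 \cdot \frac{152}{761} = \frac{32832}{761} \approx 43.143$)
$-215 - q = -215 - \frac{32832}{761} = - \frac{196447}{761}$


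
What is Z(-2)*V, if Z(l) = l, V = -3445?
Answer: 6890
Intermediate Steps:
Z(-2)*V = -2*(-3445) = 6890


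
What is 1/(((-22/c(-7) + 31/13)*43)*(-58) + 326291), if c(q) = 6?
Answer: 39/12850049 ≈ 3.0350e-6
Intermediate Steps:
1/(((-22/c(-7) + 31/13)*43)*(-58) + 326291) = 1/(((-22/6 + 31/13)*43)*(-58) + 326291) = 1/(((-22*⅙ + 31*(1/13))*43)*(-58) + 326291) = 1/(((-11/3 + 31/13)*43)*(-58) + 326291) = 1/(-50/39*43*(-58) + 326291) = 1/(-2150/39*(-58) + 326291) = 1/(124700/39 + 326291) = 1/(12850049/39) = 39/12850049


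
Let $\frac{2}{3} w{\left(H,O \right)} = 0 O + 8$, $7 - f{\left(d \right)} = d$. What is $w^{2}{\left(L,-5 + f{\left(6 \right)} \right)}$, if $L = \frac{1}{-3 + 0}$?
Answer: $144$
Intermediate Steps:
$f{\left(d \right)} = 7 - d$
$L = - \frac{1}{3}$ ($L = \frac{1}{-3} = - \frac{1}{3} \approx -0.33333$)
$w{\left(H,O \right)} = 12$ ($w{\left(H,O \right)} = \frac{3 \left(0 O + 8\right)}{2} = \frac{3 \left(0 + 8\right)}{2} = \frac{3}{2} \cdot 8 = 12$)
$w^{2}{\left(L,-5 + f{\left(6 \right)} \right)} = 12^{2} = 144$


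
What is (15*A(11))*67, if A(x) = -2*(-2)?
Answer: 4020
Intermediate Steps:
A(x) = 4
(15*A(11))*67 = (15*4)*67 = 60*67 = 4020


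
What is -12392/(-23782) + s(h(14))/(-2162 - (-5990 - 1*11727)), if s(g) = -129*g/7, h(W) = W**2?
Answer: 17809496/61654835 ≈ 0.28886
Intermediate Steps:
s(g) = -129*g/7 (s(g) = -129*g*(1/7) = -129*g/7)
-12392/(-23782) + s(h(14))/(-2162 - (-5990 - 1*11727)) = -12392/(-23782) + (-129/7*14**2)/(-2162 - (-5990 - 1*11727)) = -12392*(-1/23782) + (-129/7*196)/(-2162 - (-5990 - 11727)) = 6196/11891 - 3612/(-2162 - 1*(-17717)) = 6196/11891 - 3612/(-2162 + 17717) = 6196/11891 - 3612/15555 = 6196/11891 - 3612*1/15555 = 6196/11891 - 1204/5185 = 17809496/61654835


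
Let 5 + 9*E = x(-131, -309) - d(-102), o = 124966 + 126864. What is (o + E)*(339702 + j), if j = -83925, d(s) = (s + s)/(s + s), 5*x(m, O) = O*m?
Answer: 323211156647/5 ≈ 6.4642e+10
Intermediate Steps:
x(m, O) = O*m/5 (x(m, O) = (O*m)/5 = O*m/5)
d(s) = 1 (d(s) = (2*s)/((2*s)) = (2*s)*(1/(2*s)) = 1)
o = 251830
E = 13483/15 (E = -5/9 + ((1/5)*(-309)*(-131) - 1*1)/9 = -5/9 + (40479/5 - 1)/9 = -5/9 + (1/9)*(40474/5) = -5/9 + 40474/45 = 13483/15 ≈ 898.87)
(o + E)*(339702 + j) = (251830 + 13483/15)*(339702 - 83925) = (3790933/15)*255777 = 323211156647/5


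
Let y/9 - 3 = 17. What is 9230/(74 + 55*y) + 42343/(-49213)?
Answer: 15953454/245425231 ≈ 0.065003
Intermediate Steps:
y = 180 (y = 27 + 9*17 = 27 + 153 = 180)
9230/(74 + 55*y) + 42343/(-49213) = 9230/(74 + 55*180) + 42343/(-49213) = 9230/(74 + 9900) + 42343*(-1/49213) = 9230/9974 - 42343/49213 = 9230*(1/9974) - 42343/49213 = 4615/4987 - 42343/49213 = 15953454/245425231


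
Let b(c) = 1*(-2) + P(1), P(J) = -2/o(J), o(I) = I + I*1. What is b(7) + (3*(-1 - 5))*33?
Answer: -597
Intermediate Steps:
o(I) = 2*I (o(I) = I + I = 2*I)
P(J) = -1/J (P(J) = -2*1/(2*J) = -1/J)
b(c) = -3 (b(c) = 1*(-2) - 1/1 = -2 - 1*1 = -2 - 1 = -3)
b(7) + (3*(-1 - 5))*33 = -3 + (3*(-1 - 5))*33 = -3 + (3*(-6))*33 = -3 - 18*33 = -3 - 594 = -597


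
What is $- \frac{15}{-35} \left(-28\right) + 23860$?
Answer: $23848$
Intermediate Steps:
$- \frac{15}{-35} \left(-28\right) + 23860 = \left(-15\right) \left(- \frac{1}{35}\right) \left(-28\right) + 23860 = \frac{3}{7} \left(-28\right) + 23860 = -12 + 23860 = 23848$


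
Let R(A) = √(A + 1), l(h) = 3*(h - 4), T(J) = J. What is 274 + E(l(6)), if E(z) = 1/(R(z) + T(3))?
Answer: 551/2 - √7/2 ≈ 274.18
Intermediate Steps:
l(h) = -12 + 3*h (l(h) = 3*(-4 + h) = -12 + 3*h)
R(A) = √(1 + A)
E(z) = 1/(3 + √(1 + z)) (E(z) = 1/(√(1 + z) + 3) = 1/(3 + √(1 + z)))
274 + E(l(6)) = 274 + 1/(3 + √(1 + (-12 + 3*6))) = 274 + 1/(3 + √(1 + (-12 + 18))) = 274 + 1/(3 + √(1 + 6)) = 274 + 1/(3 + √7)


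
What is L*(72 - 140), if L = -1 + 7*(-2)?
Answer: 1020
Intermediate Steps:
L = -15 (L = -1 - 14 = -15)
L*(72 - 140) = -15*(72 - 140) = -15*(-68) = 1020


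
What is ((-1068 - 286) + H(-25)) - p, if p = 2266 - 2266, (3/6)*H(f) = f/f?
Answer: -1352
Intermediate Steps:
H(f) = 2 (H(f) = 2*(f/f) = 2*1 = 2)
p = 0
((-1068 - 286) + H(-25)) - p = ((-1068 - 286) + 2) - 1*0 = (-1354 + 2) + 0 = -1352 + 0 = -1352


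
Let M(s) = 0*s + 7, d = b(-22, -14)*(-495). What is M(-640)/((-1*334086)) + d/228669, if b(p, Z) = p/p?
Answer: -55657751/25465037178 ≈ -0.0021857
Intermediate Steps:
b(p, Z) = 1
d = -495 (d = 1*(-495) = -495)
M(s) = 7 (M(s) = 0 + 7 = 7)
M(-640)/((-1*334086)) + d/228669 = 7/((-1*334086)) - 495/228669 = 7/(-334086) - 495*1/228669 = 7*(-1/334086) - 165/76223 = -7/334086 - 165/76223 = -55657751/25465037178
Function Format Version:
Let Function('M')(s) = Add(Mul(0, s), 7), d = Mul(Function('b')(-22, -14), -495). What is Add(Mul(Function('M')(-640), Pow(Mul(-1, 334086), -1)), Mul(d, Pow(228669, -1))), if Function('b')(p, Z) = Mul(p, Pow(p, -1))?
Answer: Rational(-55657751, 25465037178) ≈ -0.0021857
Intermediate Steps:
Function('b')(p, Z) = 1
d = -495 (d = Mul(1, -495) = -495)
Function('M')(s) = 7 (Function('M')(s) = Add(0, 7) = 7)
Add(Mul(Function('M')(-640), Pow(Mul(-1, 334086), -1)), Mul(d, Pow(228669, -1))) = Add(Mul(7, Pow(Mul(-1, 334086), -1)), Mul(-495, Pow(228669, -1))) = Add(Mul(7, Pow(-334086, -1)), Mul(-495, Rational(1, 228669))) = Add(Mul(7, Rational(-1, 334086)), Rational(-165, 76223)) = Add(Rational(-7, 334086), Rational(-165, 76223)) = Rational(-55657751, 25465037178)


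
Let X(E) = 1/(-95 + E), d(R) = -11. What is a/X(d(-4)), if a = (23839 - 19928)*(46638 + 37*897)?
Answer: -33093560082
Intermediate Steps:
a = 312203397 (a = 3911*(46638 + 33189) = 3911*79827 = 312203397)
a/X(d(-4)) = 312203397/(1/(-95 - 11)) = 312203397/(1/(-106)) = 312203397/(-1/106) = 312203397*(-106) = -33093560082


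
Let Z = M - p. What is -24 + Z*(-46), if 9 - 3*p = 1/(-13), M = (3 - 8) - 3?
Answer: 18844/39 ≈ 483.18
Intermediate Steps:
M = -8 (M = -5 - 3 = -8)
p = 118/39 (p = 3 - 1/3/(-13) = 3 - 1/3*(-1/13) = 3 + 1/39 = 118/39 ≈ 3.0256)
Z = -430/39 (Z = -8 - 1*118/39 = -8 - 118/39 = -430/39 ≈ -11.026)
-24 + Z*(-46) = -24 - 430/39*(-46) = -24 + 19780/39 = 18844/39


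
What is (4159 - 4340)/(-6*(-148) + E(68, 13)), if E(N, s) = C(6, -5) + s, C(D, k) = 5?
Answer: -181/906 ≈ -0.19978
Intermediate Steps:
E(N, s) = 5 + s
(4159 - 4340)/(-6*(-148) + E(68, 13)) = (4159 - 4340)/(-6*(-148) + (5 + 13)) = -181/(888 + 18) = -181/906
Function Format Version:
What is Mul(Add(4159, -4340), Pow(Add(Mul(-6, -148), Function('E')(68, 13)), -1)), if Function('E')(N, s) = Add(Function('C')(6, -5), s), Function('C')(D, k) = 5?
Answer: Rational(-181, 906) ≈ -0.19978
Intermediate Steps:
Function('E')(N, s) = Add(5, s)
Mul(Add(4159, -4340), Pow(Add(Mul(-6, -148), Function('E')(68, 13)), -1)) = Mul(Add(4159, -4340), Pow(Add(Mul(-6, -148), Add(5, 13)), -1)) = Mul(-181, Pow(Add(888, 18), -1)) = Mul(-181, Pow(906, -1)) = Mul(-181, Rational(1, 906)) = Rational(-181, 906)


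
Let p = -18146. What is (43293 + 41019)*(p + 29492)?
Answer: 956603952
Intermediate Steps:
(43293 + 41019)*(p + 29492) = (43293 + 41019)*(-18146 + 29492) = 84312*11346 = 956603952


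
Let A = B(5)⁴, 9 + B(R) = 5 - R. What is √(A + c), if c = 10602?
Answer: 3*√1907 ≈ 131.01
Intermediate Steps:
B(R) = -4 - R (B(R) = -9 + (5 - R) = -4 - R)
A = 6561 (A = (-4 - 1*5)⁴ = (-4 - 5)⁴ = (-9)⁴ = 6561)
√(A + c) = √(6561 + 10602) = √17163 = 3*√1907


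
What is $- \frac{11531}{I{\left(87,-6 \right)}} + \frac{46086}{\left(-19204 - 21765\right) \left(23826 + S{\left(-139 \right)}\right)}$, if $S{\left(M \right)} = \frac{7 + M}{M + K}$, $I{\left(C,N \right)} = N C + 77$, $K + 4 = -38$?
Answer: $\frac{339557478001502}{13104097911465} \approx 25.912$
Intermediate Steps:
$K = -42$ ($K = -4 - 38 = -42$)
$I{\left(C,N \right)} = 77 + C N$ ($I{\left(C,N \right)} = C N + 77 = 77 + C N$)
$S{\left(M \right)} = \frac{7 + M}{-42 + M}$ ($S{\left(M \right)} = \frac{7 + M}{M - 42} = \frac{7 + M}{-42 + M}$)
$- \frac{11531}{I{\left(87,-6 \right)}} + \frac{46086}{\left(-19204 - 21765\right) \left(23826 + S{\left(-139 \right)}\right)} = - \frac{11531}{77 + 87 \left(-6\right)} + \frac{46086}{\left(-19204 - 21765\right) \left(23826 + \frac{7 - 139}{-42 - 139}\right)} = - \frac{11531}{77 - 522} + \frac{46086}{\left(-40969\right) \left(23826 + \frac{1}{-181} \left(-132\right)\right)} = - \frac{11531}{-445} + \frac{46086}{\left(-40969\right) \left(23826 - - \frac{132}{181}\right)} = \left(-11531\right) \left(- \frac{1}{445}\right) + \frac{46086}{\left(-40969\right) \left(23826 + \frac{132}{181}\right)} = \frac{11531}{445} + \frac{46086}{\left(-40969\right) \frac{4312638}{181}} = \frac{11531}{445} + \frac{46086}{- \frac{176684466222}{181}} = \frac{11531}{445} + 46086 \left(- \frac{181}{176684466222}\right) = \frac{11531}{445} - \frac{1390261}{29447411037} = \frac{339557478001502}{13104097911465}$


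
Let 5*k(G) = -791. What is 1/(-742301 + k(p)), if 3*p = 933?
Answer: -5/3712296 ≈ -1.3469e-6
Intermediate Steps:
p = 311 (p = (⅓)*933 = 311)
k(G) = -791/5 (k(G) = (⅕)*(-791) = -791/5)
1/(-742301 + k(p)) = 1/(-742301 - 791/5) = 1/(-3712296/5) = -5/3712296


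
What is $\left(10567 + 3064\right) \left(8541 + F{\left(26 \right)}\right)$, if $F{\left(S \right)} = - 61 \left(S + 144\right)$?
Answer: $-24931099$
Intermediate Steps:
$F{\left(S \right)} = -8784 - 61 S$ ($F{\left(S \right)} = - 61 \left(144 + S\right) = -8784 - 61 S$)
$\left(10567 + 3064\right) \left(8541 + F{\left(26 \right)}\right) = \left(10567 + 3064\right) \left(8541 - 10370\right) = 13631 \left(8541 - 10370\right) = 13631 \left(-1829\right) = -24931099$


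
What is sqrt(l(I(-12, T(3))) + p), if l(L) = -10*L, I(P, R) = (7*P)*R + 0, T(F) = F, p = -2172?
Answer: 2*sqrt(87) ≈ 18.655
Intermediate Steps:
I(P, R) = 7*P*R (I(P, R) = 7*P*R + 0 = 7*P*R)
sqrt(l(I(-12, T(3))) + p) = sqrt(-70*(-12)*3 - 2172) = sqrt(-10*(-252) - 2172) = sqrt(2520 - 2172) = sqrt(348) = 2*sqrt(87)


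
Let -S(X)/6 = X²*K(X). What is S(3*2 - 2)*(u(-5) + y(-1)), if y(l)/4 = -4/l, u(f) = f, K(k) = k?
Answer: -4224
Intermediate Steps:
y(l) = -16/l (y(l) = 4*(-4/l) = -16/l)
S(X) = -6*X³ (S(X) = -6*X²*X = -6*X³)
S(3*2 - 2)*(u(-5) + y(-1)) = (-6*(3*2 - 2)³)*(-5 - 16/(-1)) = (-6*(6 - 2)³)*(-5 - 16*(-1)) = (-6*4³)*(-5 + 16) = -6*64*11 = -384*11 = -4224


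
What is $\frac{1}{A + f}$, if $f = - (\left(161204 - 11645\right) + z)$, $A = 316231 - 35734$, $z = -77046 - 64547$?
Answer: $\frac{1}{272531} \approx 3.6693 \cdot 10^{-6}$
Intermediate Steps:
$z = -141593$
$A = 280497$
$f = -7966$ ($f = - (\left(161204 - 11645\right) - 141593) = - (149559 - 141593) = \left(-1\right) 7966 = -7966$)
$\frac{1}{A + f} = \frac{1}{280497 - 7966} = \frac{1}{272531}$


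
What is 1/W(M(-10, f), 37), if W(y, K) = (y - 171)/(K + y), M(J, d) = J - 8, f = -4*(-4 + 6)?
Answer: -19/189 ≈ -0.10053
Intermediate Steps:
f = -8 (f = -4*2 = -8)
M(J, d) = -8 + J
W(y, K) = (-171 + y)/(K + y)
1/W(M(-10, f), 37) = 1/((-171 + (-8 - 10))/(37 + (-8 - 10))) = 1/((-171 - 18)/(37 - 18)) = 1/(-189/19) = -19/189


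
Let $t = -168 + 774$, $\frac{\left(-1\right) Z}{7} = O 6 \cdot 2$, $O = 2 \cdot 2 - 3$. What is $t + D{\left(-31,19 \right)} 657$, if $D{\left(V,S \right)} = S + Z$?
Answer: $-42099$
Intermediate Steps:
$O = 1$ ($O = 4 - 3 = 1$)
$Z = -84$ ($Z = - 7 \cdot 1 \cdot 6 \cdot 2 = - 7 \cdot 6 \cdot 2 = \left(-7\right) 12 = -84$)
$D{\left(V,S \right)} = -84 + S$ ($D{\left(V,S \right)} = S - 84 = -84 + S$)
$t = 606$
$t + D{\left(-31,19 \right)} 657 = 606 + \left(-84 + 19\right) 657 = 606 - 42705 = -42099$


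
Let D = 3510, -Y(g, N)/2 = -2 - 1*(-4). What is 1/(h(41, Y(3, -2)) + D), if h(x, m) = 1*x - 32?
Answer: 1/3519 ≈ 0.00028417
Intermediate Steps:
Y(g, N) = -4 (Y(g, N) = -2*(-2 - 1*(-4)) = -2*(-2 + 4) = -2*2 = -4)
h(x, m) = -32 + x (h(x, m) = x - 32 = -32 + x)
1/(h(41, Y(3, -2)) + D) = 1/((-32 + 41) + 3510) = 1/(9 + 3510) = 1/3519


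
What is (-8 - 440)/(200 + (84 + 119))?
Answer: -448/403 ≈ -1.1117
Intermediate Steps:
(-8 - 440)/(200 + (84 + 119)) = -448/(200 + 203) = -448/403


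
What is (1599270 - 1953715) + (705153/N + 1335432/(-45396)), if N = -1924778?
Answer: -2581085158686737/7281435174 ≈ -3.5448e+5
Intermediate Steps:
(1599270 - 1953715) + (705153/N + 1335432/(-45396)) = (1599270 - 1953715) + (705153/(-1924778) + 1335432/(-45396)) = -354445 + (705153*(-1/1924778) + 1335432*(-1/45396)) = -354445 + (-705153/1924778 - 111286/3783) = -354445 - 216868438307/7281435174 = -2581085158686737/7281435174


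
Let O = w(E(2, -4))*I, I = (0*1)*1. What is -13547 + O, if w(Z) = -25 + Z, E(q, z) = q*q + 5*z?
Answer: -13547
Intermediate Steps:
E(q, z) = q² + 5*z
I = 0 (I = 0*1 = 0)
O = 0 (O = (-25 + (2² + 5*(-4)))*0 = (-25 + (4 - 20))*0 = (-25 - 16)*0 = -41*0 = 0)
-13547 + O = -13547 + 0 = -13547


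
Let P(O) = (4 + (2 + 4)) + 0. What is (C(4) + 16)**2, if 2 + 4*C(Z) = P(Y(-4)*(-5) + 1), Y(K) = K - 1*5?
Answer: 324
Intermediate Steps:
Y(K) = -5 + K (Y(K) = K - 5 = -5 + K)
P(O) = 10 (P(O) = (4 + 6) + 0 = 10 + 0 = 10)
C(Z) = 2 (C(Z) = -1/2 + (1/4)*10 = -1/2 + 5/2 = 2)
(C(4) + 16)**2 = (2 + 16)**2 = 18**2 = 324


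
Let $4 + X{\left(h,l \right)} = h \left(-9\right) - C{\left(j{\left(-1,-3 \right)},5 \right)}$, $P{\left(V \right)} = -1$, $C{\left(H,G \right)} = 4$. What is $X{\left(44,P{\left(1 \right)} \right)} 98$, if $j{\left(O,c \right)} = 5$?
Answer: $-39592$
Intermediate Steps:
$X{\left(h,l \right)} = -8 - 9 h$ ($X{\left(h,l \right)} = -4 + \left(h \left(-9\right) - 4\right) = -4 - \left(4 + 9 h\right) = -8 - 9 h$)
$X{\left(44,P{\left(1 \right)} \right)} 98 = \left(-8 - 396\right) 98 = \left(-404\right) 98 = -39592$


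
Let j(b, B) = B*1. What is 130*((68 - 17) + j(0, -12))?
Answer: 5070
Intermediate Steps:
j(b, B) = B
130*((68 - 17) + j(0, -12)) = 130*((68 - 17) - 12) = 130*(51 - 12) = 130*39 = 5070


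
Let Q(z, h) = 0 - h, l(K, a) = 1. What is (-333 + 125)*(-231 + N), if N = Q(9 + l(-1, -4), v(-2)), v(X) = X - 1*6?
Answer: 46384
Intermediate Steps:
v(X) = -6 + X (v(X) = X - 6 = -6 + X)
Q(z, h) = -h
N = 8 (N = -(-6 - 2) = -1*(-8) = 8)
(-333 + 125)*(-231 + N) = (-333 + 125)*(-231 + 8) = -208*(-223) = 46384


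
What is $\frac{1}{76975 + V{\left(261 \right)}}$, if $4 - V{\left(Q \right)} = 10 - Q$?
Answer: $\frac{1}{77230} \approx 1.2948 \cdot 10^{-5}$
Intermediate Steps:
$V{\left(Q \right)} = -6 + Q$ ($V{\left(Q \right)} = 4 - \left(10 - Q\right) = 4 + \left(-10 + Q\right) = -6 + Q$)
$\frac{1}{76975 + V{\left(261 \right)}} = \frac{1}{76975 + \left(-6 + 261\right)} = \frac{1}{76975 + 255} = \frac{1}{77230}$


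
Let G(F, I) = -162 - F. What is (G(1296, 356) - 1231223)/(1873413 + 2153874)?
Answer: -1232681/4027287 ≈ -0.30608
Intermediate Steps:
(G(1296, 356) - 1231223)/(1873413 + 2153874) = ((-162 - 1*1296) - 1231223)/(1873413 + 2153874) = ((-162 - 1296) - 1231223)/4027287 = (-1458 - 1231223)*(1/4027287) = -1232681*1/4027287 = -1232681/4027287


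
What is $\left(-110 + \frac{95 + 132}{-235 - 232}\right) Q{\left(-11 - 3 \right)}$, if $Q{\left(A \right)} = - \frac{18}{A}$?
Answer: $- \frac{66339}{467} \approx -142.05$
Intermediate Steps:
$\left(-110 + \frac{95 + 132}{-235 - 232}\right) Q{\left(-11 - 3 \right)} = \left(-110 + \frac{95 + 132}{-235 - 232}\right) \left(- \frac{18}{-11 - 3}\right) = \left(-110 + \frac{227}{-467}\right) \left(- \frac{18}{-14}\right) = \left(-110 + 227 \left(- \frac{1}{467}\right)\right) \left(\left(-18\right) \left(- \frac{1}{14}\right)\right) = \left(-110 - \frac{227}{467}\right) \frac{9}{7} = \left(- \frac{51597}{467}\right) \frac{9}{7} = - \frac{66339}{467}$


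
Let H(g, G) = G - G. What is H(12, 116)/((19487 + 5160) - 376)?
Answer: 0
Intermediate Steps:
H(g, G) = 0
H(12, 116)/((19487 + 5160) - 376) = 0/((19487 + 5160) - 376) = 0/(24647 - 376) = 0/24271 = 0*(1/24271) = 0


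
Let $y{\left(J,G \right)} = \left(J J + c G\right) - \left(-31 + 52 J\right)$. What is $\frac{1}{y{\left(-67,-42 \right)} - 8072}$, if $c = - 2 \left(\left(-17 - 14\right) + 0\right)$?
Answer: $- \frac{1}{2672} \approx -0.00037425$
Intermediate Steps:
$c = 62$ ($c = - 2 \left(-31 + 0\right) = \left(-2\right) \left(-31\right) = 62$)
$y{\left(J,G \right)} = 31 + J^{2} - 52 J + 62 G$ ($y{\left(J,G \right)} = \left(J J + 62 G\right) - \left(-31 + 52 J\right) = \left(J^{2} + 62 G\right) - \left(-31 + 52 J\right) = 31 + J^{2} - 52 J + 62 G$)
$\frac{1}{y{\left(-67,-42 \right)} - 8072} = \frac{1}{\left(31 + \left(-67\right)^{2} - -3484 + 62 \left(-42\right)\right) - 8072} = \frac{1}{\left(31 + 4489 + 3484 - 2604\right) - 8072} = \frac{1}{5400 - 8072} = \frac{1}{-2672} = - \frac{1}{2672}$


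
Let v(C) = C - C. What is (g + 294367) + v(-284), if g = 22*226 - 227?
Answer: 299112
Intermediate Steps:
g = 4745 (g = 4972 - 227 = 4745)
v(C) = 0
(g + 294367) + v(-284) = (4745 + 294367) + 0 = 299112 + 0 = 299112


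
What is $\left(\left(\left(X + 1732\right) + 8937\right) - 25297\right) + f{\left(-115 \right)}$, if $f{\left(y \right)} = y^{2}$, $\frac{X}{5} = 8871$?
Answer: $42952$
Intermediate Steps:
$X = 44355$ ($X = 5 \cdot 8871 = 44355$)
$\left(\left(\left(X + 1732\right) + 8937\right) - 25297\right) + f{\left(-115 \right)} = \left(\left(\left(44355 + 1732\right) + 8937\right) - 25297\right) + \left(-115\right)^{2} = \left(\left(46087 + 8937\right) - 25297\right) + 13225 = \left(55024 - 25297\right) + 13225 = 29727 + 13225 = 42952$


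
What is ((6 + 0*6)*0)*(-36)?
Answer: 0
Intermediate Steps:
((6 + 0*6)*0)*(-36) = ((6 + 0)*0)*(-36) = (6*0)*(-36) = 0*(-36) = 0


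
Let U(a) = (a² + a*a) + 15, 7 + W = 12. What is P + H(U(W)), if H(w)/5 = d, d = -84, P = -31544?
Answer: -31964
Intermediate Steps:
W = 5 (W = -7 + 12 = 5)
U(a) = 15 + 2*a² (U(a) = (a² + a²) + 15 = 2*a² + 15 = 15 + 2*a²)
H(w) = -420 (H(w) = 5*(-84) = -420)
P + H(U(W)) = -31544 - 420 = -31964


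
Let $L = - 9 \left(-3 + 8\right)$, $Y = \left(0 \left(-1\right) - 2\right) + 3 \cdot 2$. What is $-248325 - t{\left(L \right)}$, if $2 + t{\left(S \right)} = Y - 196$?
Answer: $-248131$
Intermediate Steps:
$Y = 4$ ($Y = \left(0 - 2\right) + 6 = -2 + 6 = 4$)
$L = -45$ ($L = \left(-9\right) 5 = -45$)
$t{\left(S \right)} = -194$ ($t{\left(S \right)} = -2 + \left(4 - 196\right) = -2 - 192 = -194$)
$-248325 - t{\left(L \right)} = -248325 - -194 = -248325 + 194 = -248131$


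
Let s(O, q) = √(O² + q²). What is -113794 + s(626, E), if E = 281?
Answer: -113794 + √470837 ≈ -1.1311e+5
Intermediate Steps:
-113794 + s(626, E) = -113794 + √(626² + 281²) = -113794 + √(391876 + 78961) = -113794 + √470837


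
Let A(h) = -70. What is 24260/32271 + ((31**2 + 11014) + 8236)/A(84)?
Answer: -650530981/2258970 ≈ -287.98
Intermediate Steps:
24260/32271 + ((31**2 + 11014) + 8236)/A(84) = 24260/32271 + ((31**2 + 11014) + 8236)/(-70) = 24260*(1/32271) + ((961 + 11014) + 8236)*(-1/70) = 24260/32271 + (11975 + 8236)*(-1/70) = 24260/32271 + 20211*(-1/70) = 24260/32271 - 20211/70 = -650530981/2258970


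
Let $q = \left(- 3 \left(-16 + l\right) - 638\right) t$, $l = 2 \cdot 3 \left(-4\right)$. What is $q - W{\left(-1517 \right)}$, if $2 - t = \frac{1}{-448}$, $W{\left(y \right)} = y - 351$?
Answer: $\frac{26587}{32} \approx 830.84$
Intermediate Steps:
$W{\left(y \right)} = -351 + y$ ($W{\left(y \right)} = y - 351 = -351 + y$)
$l = -24$ ($l = 6 \left(-4\right) = -24$)
$t = \frac{897}{448}$ ($t = 2 - \frac{1}{-448} = 2 - - \frac{1}{448} = 2 + \frac{1}{448} = \frac{897}{448} \approx 2.0022$)
$q = - \frac{33189}{32}$ ($q = \left(- 3 \left(-16 - 24\right) - 638\right) \frac{897}{448} = \left(\left(-3\right) \left(-40\right) - 638\right) \frac{897}{448} = \left(120 - 638\right) \frac{897}{448} = \left(-518\right) \frac{897}{448} = - \frac{33189}{32} \approx -1037.2$)
$q - W{\left(-1517 \right)} = - \frac{33189}{32} - \left(-351 - 1517\right) = - \frac{33189}{32} - -1868 = - \frac{33189}{32} + 1868 = \frac{26587}{32}$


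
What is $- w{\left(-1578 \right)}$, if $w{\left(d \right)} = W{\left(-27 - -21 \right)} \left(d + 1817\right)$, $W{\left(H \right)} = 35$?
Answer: $-8365$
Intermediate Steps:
$w{\left(d \right)} = 63595 + 35 d$ ($w{\left(d \right)} = 35 \left(d + 1817\right) = 35 \left(1817 + d\right) = 63595 + 35 d$)
$- w{\left(-1578 \right)} = - (63595 + 35 \left(-1578\right)) = - (63595 - 55230) = \left(-1\right) 8365 = -8365$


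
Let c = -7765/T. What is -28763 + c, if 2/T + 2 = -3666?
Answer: 14212247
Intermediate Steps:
T = -1/1834 (T = 2/(-2 - 3666) = 2/(-3668) = 2*(-1/3668) = -1/1834 ≈ -0.00054526)
c = 14241010 (c = -7765/(-1/1834) = -7765*(-1834) = 14241010)
-28763 + c = -28763 + 14241010 = 14212247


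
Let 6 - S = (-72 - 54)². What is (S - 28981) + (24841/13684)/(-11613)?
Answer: -7127375233333/158912292 ≈ -44851.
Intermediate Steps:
S = -15870 (S = 6 - (-72 - 54)² = 6 - 1*(-126)² = 6 - 1*15876 = 6 - 15876 = -15870)
(S - 28981) + (24841/13684)/(-11613) = (-15870 - 28981) + (24841/13684)/(-11613) = -44851 + (24841*(1/13684))*(-1/11613) = -44851 + (24841/13684)*(-1/11613) = -44851 - 24841/158912292 = -7127375233333/158912292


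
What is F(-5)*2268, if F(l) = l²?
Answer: 56700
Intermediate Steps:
F(-5)*2268 = (-5)²*2268 = 25*2268 = 56700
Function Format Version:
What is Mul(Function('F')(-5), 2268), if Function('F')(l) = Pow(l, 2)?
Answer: 56700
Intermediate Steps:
Mul(Function('F')(-5), 2268) = Mul(Pow(-5, 2), 2268) = Mul(25, 2268) = 56700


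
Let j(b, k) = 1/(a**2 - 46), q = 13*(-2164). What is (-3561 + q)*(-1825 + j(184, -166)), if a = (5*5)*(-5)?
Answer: 901085044082/15579 ≈ 5.7840e+7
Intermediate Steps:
q = -28132
a = -125 (a = 25*(-5) = -125)
j(b, k) = 1/15579 (j(b, k) = 1/((-125)**2 - 46) = 1/(15625 - 46) = 1/15579)
(-3561 + q)*(-1825 + j(184, -166)) = (-3561 - 28132)*(-1825 + 1/15579) = -31693*(-28431674/15579) = 901085044082/15579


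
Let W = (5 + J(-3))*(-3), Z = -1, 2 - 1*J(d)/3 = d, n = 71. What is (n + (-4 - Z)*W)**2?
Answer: 63001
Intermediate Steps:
J(d) = 6 - 3*d
W = -60 (W = (5 + (6 - 3*(-3)))*(-3) = (5 + (6 + 9))*(-3) = (5 + 15)*(-3) = 20*(-3) = -60)
(n + (-4 - Z)*W)**2 = (71 + (-4 - 1*(-1))*(-60))**2 = (71 + (-4 + 1)*(-60))**2 = (71 - 3*(-60))**2 = (71 + 180)**2 = 251**2 = 63001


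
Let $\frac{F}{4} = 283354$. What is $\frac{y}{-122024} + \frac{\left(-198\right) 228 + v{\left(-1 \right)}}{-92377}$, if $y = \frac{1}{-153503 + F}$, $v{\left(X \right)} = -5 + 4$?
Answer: $\frac{5398118747014863}{11045786144678824} \approx 0.4887$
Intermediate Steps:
$F = 1133416$ ($F = 4 \cdot 283354 = 1133416$)
$v{\left(X \right)} = -1$
$y = \frac{1}{979913}$ ($y = \frac{1}{-153503 + 1133416} = \frac{1}{979913} \approx 1.0205 \cdot 10^{-6}$)
$\frac{y}{-122024} + \frac{\left(-198\right) 228 + v{\left(-1 \right)}}{-92377} = \frac{1}{979913 \left(-122024\right)} + \frac{\left(-198\right) 228 - 1}{-92377} = \frac{1}{979913} \left(- \frac{1}{122024}\right) + \left(-45144 - 1\right) \left(- \frac{1}{92377}\right) = - \frac{1}{119572903912} - - \frac{45145}{92377} = - \frac{1}{119572903912} + \frac{45145}{92377} = \frac{5398118747014863}{11045786144678824}$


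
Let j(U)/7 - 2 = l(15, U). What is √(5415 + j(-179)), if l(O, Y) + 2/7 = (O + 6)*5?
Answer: √6162 ≈ 78.498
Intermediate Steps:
l(O, Y) = 208/7 + 5*O (l(O, Y) = -2/7 + (O + 6)*5 = -2/7 + (6 + O)*5 = -2/7 + (30 + 5*O) = 208/7 + 5*O)
j(U) = 747 (j(U) = 14 + 7*(208/7 + 5*15) = 14 + 7*(208/7 + 75) = 14 + 7*(733/7) = 14 + 733 = 747)
√(5415 + j(-179)) = √(5415 + 747) = √6162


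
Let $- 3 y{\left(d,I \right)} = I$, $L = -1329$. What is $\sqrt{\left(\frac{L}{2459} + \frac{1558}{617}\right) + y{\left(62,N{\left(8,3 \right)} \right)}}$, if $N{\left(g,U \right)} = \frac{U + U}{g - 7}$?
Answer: $\frac{i \sqrt{35315934231}}{1517203} \approx 0.12386 i$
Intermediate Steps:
$N{\left(g,U \right)} = \frac{2 U}{-7 + g}$
$y{\left(d,I \right)} = - \frac{I}{3}$
$\sqrt{\left(\frac{L}{2459} + \frac{1558}{617}\right) + y{\left(62,N{\left(8,3 \right)} \right)}} = \sqrt{\left(- \frac{1329}{2459} + \frac{1558}{617}\right) - \frac{2 \cdot 3 \frac{1}{-7 + 8}}{3}} = \sqrt{\left(\left(-1329\right) \frac{1}{2459} + 1558 \cdot \frac{1}{617}\right) - \frac{2 \cdot 3 \cdot 1^{-1}}{3}} = \sqrt{\left(- \frac{1329}{2459} + \frac{1558}{617}\right) - \frac{2 \cdot 3 \cdot 1}{3}} = \sqrt{\frac{3011129}{1517203} - 2} = \sqrt{- \frac{23277}{1517203}} = \frac{i \sqrt{35315934231}}{1517203}$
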